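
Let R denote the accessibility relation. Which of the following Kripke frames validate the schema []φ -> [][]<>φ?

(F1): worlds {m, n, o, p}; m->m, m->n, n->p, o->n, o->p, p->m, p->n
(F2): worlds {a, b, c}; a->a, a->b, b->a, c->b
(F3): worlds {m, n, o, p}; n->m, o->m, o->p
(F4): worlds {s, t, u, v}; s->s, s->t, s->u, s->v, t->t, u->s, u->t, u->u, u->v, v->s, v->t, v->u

Frame correspondent (Sahlqvist): forall x forall z (x R^2 z -> exists w (xRw & zRw)) — i.e. a generalized confluence (Geach) condition.
(F1): fails — mR²n but no w with mRw and nRw.
(F2): condition met.
(F3): condition met.
(F4): condition met.

(F2), (F3), (F4)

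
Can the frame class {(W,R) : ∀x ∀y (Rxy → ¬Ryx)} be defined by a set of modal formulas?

No

If a class were modally definable it would be closed under surjective bounded morphisms (Goldblatt–Thomason).
The 3-cycle (worlds 0,1,2 with 0→1→2→0) is asymmetric. Mapping every world to a single reflexive point • is a surjective bounded morphism, and the reflexive point is not asymmetric (R•• but asymmetry requires ¬R••).
So no modal formula (or set of formulas) defines exactly the asymmetric frames.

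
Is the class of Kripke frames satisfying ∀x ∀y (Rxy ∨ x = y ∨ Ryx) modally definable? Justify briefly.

Any modally definable frame class is closed under disjoint unions.
Take 3 disjoint single-world reflexive frames: each is trivially connected, but their disjoint union has 3 worlds with no edge between distinct components, so it is not connected.
Hence connectedness of R is not modally definable.

No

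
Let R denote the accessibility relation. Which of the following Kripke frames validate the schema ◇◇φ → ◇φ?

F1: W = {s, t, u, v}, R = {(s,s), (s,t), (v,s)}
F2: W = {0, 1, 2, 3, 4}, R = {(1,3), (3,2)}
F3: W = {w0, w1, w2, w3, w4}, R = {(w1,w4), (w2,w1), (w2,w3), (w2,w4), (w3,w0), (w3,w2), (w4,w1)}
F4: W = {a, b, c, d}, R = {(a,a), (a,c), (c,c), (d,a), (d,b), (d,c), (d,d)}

F4

This is the axiom for transitivity; its first-order frame correspondent is ∀x ∀y ∀z (Rxy ∧ Ryz → Rxz).
F1: fails — Rvs and Rst but not Rvt.
F2: fails — R13 and R32 but not R12.
F3: fails — Rw3w2 and Rw2w4 but not Rw3w4.
F4: ✓.
Valid on: F4.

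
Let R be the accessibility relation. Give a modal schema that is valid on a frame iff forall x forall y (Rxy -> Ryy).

The condition is shift-reflexivity. The T□ schema □(□ψ → ψ) defines it.
Suppose □(□ψ→ψ) is valid. Take Rxy and set V(ψ)={w : Ryw}. Then at y, □ψ holds; since □(□ψ→ψ) at x, □ψ→ψ at y, so ψ at y, i.e. Ryy.

□(□ψ → ψ)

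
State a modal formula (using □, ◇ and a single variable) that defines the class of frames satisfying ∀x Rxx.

□s → s

This is reflexivity; the standard corresponding axiom is T: □s → s.
Suppose □s→s is valid. At any x set V(s)={w : Rxw}. Then □s holds at x, so s holds at x, i.e. Rxx.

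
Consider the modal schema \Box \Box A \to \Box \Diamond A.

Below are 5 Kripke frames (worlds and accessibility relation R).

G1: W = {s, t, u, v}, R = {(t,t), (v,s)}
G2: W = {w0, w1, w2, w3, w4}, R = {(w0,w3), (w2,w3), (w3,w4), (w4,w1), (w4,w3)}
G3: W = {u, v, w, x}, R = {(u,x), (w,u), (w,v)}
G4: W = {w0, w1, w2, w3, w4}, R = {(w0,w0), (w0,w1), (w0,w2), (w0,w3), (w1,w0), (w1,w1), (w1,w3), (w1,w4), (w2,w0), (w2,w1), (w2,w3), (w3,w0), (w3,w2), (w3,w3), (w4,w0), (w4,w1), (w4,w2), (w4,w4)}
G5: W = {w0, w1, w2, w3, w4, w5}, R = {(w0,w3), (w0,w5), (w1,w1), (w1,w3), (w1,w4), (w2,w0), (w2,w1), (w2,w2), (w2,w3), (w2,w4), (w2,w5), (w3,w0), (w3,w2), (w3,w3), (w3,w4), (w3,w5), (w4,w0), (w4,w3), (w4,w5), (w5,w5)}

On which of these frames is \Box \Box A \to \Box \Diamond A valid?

The schema corresponds to a generalized confluence (Geach) condition: \forall x \forall z (xRz \to \exists w (x R^2 w \wedge zRw)).
G1: fails — vRs but no w with vR²w and sRw.
G2: fails — w4Rw1 but no w with w4R²w and w1Rw.
G3: fails — uRx but no t with uR²t and xRt.
G4: satisfies the condition.
G5: satisfies the condition.
Valid on: G4, G5.

G4, G5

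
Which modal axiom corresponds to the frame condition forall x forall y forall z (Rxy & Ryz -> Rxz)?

□ψ → □□ψ

This is transitivity; the standard corresponding axiom is 4: □ψ → □□ψ.
Suppose □ψ→□□ψ is valid. Take Rxy, Ryz and set V(ψ)={w : Rxw}. Then □ψ at x, so □□ψ at x, so □ψ at y, so ψ at z, i.e. Rxz.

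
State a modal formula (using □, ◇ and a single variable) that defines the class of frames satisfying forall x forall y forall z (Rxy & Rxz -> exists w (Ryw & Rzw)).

The condition is convergence. The .2 schema ◇□ψ → □◇ψ defines it.
Suppose ◇□ψ→□◇ψ is valid. Take Rxy, Rxz and set V(ψ)={w : Ryw}. Then □ψ at y so ◇□ψ at x, so □◇ψ at x, so ◇ψ at z, giving w with Rzw and Ryw.

◇□ψ → □◇ψ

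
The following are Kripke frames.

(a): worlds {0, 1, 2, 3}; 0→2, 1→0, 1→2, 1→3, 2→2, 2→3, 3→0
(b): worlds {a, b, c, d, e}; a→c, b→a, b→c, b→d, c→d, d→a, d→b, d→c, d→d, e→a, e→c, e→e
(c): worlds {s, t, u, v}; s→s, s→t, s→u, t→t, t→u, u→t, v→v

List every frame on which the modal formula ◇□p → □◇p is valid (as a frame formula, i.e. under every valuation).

(c)

This is the axiom for convergence; its first-order frame correspondent is ∀x ∀y ∀z (Rxy ∧ Rxz → ∃w (Ryw ∧ Rzw)).
(a): fails — R10 and R13 but 0 and 3 have no common successor.
(b): fails — Rbc and Rba but c and a have no common successor.
(c): satisfies the condition.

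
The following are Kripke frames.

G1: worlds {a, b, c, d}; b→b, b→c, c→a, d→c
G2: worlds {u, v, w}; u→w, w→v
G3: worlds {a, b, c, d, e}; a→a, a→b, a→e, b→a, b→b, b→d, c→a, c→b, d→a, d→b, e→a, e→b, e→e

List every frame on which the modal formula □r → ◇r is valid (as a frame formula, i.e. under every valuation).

The schema corresponds to seriality: ∀x ∃y Rxy.
G1: fails — world a has no successor.
G2: fails — world v has no successor.
G3: condition met.
Valid on: G3.

G3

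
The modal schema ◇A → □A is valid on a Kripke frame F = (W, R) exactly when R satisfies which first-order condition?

Suppose ◇A→□A is valid. Take Rxy, Rxz and set V(A)={y}. Then ◇A at x, so □A at x, so A at z, i.e. z=y.
Conversely, on a frame with partial functionality the schema holds at every world under every valuation.
So the correspondent is partial functionality.

Partial functionality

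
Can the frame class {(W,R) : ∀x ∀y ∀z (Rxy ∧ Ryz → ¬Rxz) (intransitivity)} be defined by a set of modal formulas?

If a class were modally definable it would be closed under surjective bounded morphisms (Goldblatt–Thomason).
The 3-cycle (worlds w0,w1,w2 with w0→w1→w2→w0) is intransitive. Mapping every world to a single reflexive point • is a surjective bounded morphism; the reflexive point is not intransitive (R••∧R•• but R••).
So no modal formula (or set of formulas) defines exactly the intransitive frames.

No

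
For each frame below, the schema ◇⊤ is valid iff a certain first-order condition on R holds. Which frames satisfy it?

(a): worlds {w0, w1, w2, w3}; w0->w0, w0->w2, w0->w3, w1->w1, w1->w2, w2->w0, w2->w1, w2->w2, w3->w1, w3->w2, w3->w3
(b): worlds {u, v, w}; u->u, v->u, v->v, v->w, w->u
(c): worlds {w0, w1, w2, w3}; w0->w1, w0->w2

Frame correspondent (Sahlqvist): ∀x ∃y Rxy — i.e. seriality.
(a): holds.
(b): holds.
(c): fails — world w1 has no successor.
Valid on: (a), (b).

(a), (b)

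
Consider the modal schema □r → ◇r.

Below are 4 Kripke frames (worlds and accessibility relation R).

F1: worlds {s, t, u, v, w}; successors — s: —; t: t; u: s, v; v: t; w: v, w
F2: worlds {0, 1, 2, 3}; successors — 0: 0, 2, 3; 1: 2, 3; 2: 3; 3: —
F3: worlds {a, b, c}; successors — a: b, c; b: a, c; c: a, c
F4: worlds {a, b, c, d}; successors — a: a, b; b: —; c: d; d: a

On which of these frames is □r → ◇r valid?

F3

The schema corresponds to seriality: ∀x ∃y Rxy.
F1: fails — world s has no successor.
F2: fails — world 3 has no successor.
F3: holds.
F4: fails — world b has no successor.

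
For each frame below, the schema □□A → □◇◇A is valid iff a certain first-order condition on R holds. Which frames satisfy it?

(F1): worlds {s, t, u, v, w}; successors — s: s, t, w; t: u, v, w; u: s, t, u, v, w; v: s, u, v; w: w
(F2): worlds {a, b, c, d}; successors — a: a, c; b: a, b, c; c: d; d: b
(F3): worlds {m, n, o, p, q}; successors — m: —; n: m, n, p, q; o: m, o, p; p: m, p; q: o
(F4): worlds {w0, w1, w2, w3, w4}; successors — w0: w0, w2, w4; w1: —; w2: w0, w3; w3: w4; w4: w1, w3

The schema corresponds to a generalized confluence (Geach) condition: ∀x ∀z (xRz → ∃w (xR²w ∧ zR²w)).
(F1): ✓.
(F2): fails — aRc but no w with aR²w and cR²w.
(F3): fails — nRm but no w with nR²w and mR²w.
(F4): fails — w2Rw3 but no w with w2R²w and w3R²w.
Valid on: (F1).

(F1)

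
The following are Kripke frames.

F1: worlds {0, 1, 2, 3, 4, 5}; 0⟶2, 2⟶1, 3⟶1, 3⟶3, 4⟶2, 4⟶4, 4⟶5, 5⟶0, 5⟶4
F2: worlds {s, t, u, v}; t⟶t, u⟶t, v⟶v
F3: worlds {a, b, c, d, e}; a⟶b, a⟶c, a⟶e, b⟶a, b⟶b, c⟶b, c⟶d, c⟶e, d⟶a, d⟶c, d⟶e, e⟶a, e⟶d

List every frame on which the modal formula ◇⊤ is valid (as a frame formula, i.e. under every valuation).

This is the axiom for seriality; its first-order frame correspondent is ∀x ∃y Rxy.
F1: fails — world 1 has no successor.
F2: fails — world s has no successor.
F3: satisfies the condition.

F3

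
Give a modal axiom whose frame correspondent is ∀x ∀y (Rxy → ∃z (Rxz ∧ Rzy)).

A defining formula is □□ψ → □ψ (the C4 axiom).
Suppose □□ψ→□ψ is valid. Take Rxy and set V(ψ)={w : xR²w}. Then □□ψ at x, so □ψ at x, so ψ at y, i.e. ∃z(Rxz∧Rzy).

□□ψ → □ψ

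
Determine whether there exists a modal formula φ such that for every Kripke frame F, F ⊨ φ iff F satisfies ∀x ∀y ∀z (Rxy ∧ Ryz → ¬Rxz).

Not definable by any modal formula

Modal frame validity is preserved under surjective bounded morphisms.
The 3-cycle (worlds w0,w1,w2 with w0→w1→w2→w0) is intransitive. Mapping every world to a single reflexive point • is a surjective bounded morphism; the reflexive point is not intransitive (R••∧R•• but R••).
So the class is not modally definable.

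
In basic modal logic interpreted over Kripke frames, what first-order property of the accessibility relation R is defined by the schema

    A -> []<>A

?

Symmetry

Suppose A→□◇A is valid. Take Rxy and set V(A)={x}. Then A at x, so □◇A at x, so ◇A at y, so some z with Ryz has A; z=x, i.e. Ryx.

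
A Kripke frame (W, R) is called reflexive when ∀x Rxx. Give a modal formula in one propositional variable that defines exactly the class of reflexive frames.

This is reflexivity; the standard corresponding axiom is T: □ψ → ψ.
Suppose □ψ→ψ is valid. At any x set V(ψ)={w : Rxw}. Then □ψ holds at x, so ψ holds at x, i.e. Rxx.

□ψ → ψ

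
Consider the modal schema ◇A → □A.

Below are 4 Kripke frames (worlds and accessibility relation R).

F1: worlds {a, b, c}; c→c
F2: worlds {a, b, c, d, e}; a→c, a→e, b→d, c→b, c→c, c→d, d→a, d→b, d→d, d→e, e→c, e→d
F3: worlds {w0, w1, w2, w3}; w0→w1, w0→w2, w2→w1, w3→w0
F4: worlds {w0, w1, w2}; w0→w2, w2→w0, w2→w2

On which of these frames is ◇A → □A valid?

F1

The schema corresponds to partial functionality: ∀x ∀y ∀z (Rxy ∧ Rxz → y = z).
F1: holds.
F2: fails — a sees both c and e.
F3: fails — w0 sees both w1 and w2.
F4: fails — w2 sees both w0 and w2.
Valid on: F1.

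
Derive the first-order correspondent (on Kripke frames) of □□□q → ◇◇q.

∀x ∃w (xR³w ∧ xR²w)

This is a Sahlqvist (Geach-type) schema ◇^0□^3q → □^0◇^2q.
Minimal-valuation argument: fix x; take any y with xR^0y and any z with xR^0z. Set V(q) to the set of worlds R-reachable from y in exactly 3 steps. Then □^3q holds at y, so the antecedent holds at x; validity forces ◇^2q at z, giving a w with zR^2w and yR^3w.
First-order correspondent: ∀x ∃w (xR³w ∧ xR²w).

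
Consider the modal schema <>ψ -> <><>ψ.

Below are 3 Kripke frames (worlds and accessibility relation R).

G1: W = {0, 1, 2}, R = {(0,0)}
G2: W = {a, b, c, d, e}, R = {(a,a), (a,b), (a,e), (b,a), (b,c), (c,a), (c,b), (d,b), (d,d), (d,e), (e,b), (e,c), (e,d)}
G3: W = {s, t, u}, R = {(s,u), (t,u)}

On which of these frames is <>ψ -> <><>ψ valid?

G1

This is the axiom for a generalized confluence (Geach) condition; its first-order frame correspondent is forall x forall y (xRy -> exists w (y = w & x R^2 w)).
G1: satisfies the condition.
G2: fails — bRc but no w with c=w and bR²w.
G3: fails — sRu but no w with u=w and sR²w.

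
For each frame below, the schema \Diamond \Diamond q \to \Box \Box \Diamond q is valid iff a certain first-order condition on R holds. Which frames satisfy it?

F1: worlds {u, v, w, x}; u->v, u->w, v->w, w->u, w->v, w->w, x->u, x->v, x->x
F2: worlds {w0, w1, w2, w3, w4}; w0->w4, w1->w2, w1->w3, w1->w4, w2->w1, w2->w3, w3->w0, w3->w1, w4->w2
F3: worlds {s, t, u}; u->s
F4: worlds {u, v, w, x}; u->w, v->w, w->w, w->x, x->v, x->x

F3

The schema corresponds to a generalized confluence (Geach) condition: \forall x \forall y \forall z ((x R^2 y \wedge x R^2 z) \to \exists w (y = w \wedge zRw)).
F1: fails — uR²u, uR²u but no t with u=t and uRt.
F2: fails — w0R²w2, w0R²w2 but no w with w2=w and w2Rw.
F3: satisfies the condition.
F4: fails — uR²w, uR²x but no t with w=t and xRt.
Valid on: F3.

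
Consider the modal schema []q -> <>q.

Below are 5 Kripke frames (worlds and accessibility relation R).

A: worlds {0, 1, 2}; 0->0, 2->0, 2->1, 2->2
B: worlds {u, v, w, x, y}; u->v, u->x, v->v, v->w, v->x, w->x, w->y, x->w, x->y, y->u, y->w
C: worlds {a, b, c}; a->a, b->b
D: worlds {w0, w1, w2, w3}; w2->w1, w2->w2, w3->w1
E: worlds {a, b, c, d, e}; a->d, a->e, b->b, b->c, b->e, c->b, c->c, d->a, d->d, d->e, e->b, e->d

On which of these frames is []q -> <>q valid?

Frame correspondent (Sahlqvist): forall x exists y Rxy — i.e. seriality.
A: fails — world 1 has no successor.
B: ✓.
C: fails — world c has no successor.
D: fails — world w0 has no successor.
E: ✓.

B, E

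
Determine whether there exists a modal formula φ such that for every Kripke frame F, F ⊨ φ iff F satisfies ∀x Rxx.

Yes: it is reflexivity, defined by the T schema □q → q.
Suppose □q→q is valid. At any x set V(q)={w : Rxw}. Then □q holds at x, so q holds at x, i.e. Rxx.

Yes, by □q → q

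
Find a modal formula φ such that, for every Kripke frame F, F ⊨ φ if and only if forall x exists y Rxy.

□s → ◇s

The condition is seriality. The D schema □s → ◇s defines it.
Suppose □s→◇s is valid. At any x set V(s)=W. Then □s at x, so ◇s at x, so x has a successor.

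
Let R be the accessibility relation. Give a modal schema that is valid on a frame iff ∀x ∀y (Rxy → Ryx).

s → □◇s

A defining formula is s → □◇s (the B axiom).
Suppose s→□◇s is valid. Take Rxy and set V(s)={x}. Then s at x, so □◇s at x, so ◇s at y, so some z with Ryz has s; z=x, i.e. Ryx.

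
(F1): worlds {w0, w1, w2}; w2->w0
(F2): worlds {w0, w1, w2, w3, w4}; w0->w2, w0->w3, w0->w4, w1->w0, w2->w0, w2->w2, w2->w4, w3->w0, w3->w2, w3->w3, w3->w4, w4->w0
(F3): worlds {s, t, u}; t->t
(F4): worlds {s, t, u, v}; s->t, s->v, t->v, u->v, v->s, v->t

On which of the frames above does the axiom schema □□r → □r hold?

Frame correspondent (Sahlqvist): ∀x ∀y (Rxy → ∃z (Rxz ∧ Rzy)) — i.e. density.
(F1): fails — Rw2w0 but no z with Rw2z and Rzw0.
(F2): fails — Rw1w0 but no z with Rw1z and Rzw0.
(F3): holds.
(F4): fails — Ruv but no z with Ruz and Rzv.

(F3)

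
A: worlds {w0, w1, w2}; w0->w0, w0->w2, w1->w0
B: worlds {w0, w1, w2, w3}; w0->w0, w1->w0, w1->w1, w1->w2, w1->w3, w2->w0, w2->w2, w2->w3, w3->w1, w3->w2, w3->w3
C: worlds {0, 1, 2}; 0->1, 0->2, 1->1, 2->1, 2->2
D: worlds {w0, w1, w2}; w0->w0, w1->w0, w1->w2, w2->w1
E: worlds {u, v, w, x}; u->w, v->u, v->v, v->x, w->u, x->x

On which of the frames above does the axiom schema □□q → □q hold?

This is the axiom for density; its first-order frame correspondent is ∀x ∀y (Rxy → ∃z (Rxz ∧ Rzy)).
A: condition met.
B: condition met.
C: condition met.
D: fails — Rw1w2 but no z with Rw1z and Rzw2.
E: fails — Ruw but no z with Ruz and Rzw.

A, B, C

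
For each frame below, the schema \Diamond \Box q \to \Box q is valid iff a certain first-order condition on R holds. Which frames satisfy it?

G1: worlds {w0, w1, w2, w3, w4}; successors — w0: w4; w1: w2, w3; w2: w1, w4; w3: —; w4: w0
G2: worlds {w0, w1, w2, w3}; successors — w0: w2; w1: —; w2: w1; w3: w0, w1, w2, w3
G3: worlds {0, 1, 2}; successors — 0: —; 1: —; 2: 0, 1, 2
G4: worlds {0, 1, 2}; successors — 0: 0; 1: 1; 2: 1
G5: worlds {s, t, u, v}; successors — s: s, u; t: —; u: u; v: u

G4

Frame correspondent (Sahlqvist): \forall x \forall y \forall z (Rxy \wedge Rxz \to Ryz) — i.e. the Euclidean property.
G1: fails — Rw0w4 and Rw0w4 but not Rw4w4.
G2: fails — Rw0w2 and Rw0w2 but not Rw2w2.
G3: fails — R20 and R22 but not R02.
G4: condition met.
G5: fails — Rsu and Rss but not Rus.
Valid on: G4.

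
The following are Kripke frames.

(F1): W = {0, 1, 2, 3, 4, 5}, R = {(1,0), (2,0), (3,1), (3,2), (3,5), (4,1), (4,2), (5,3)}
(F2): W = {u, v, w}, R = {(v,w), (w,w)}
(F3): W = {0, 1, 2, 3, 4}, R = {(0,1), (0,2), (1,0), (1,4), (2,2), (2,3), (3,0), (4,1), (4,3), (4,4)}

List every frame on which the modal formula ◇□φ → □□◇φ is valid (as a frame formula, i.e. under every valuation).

(F2)

Frame correspondent (Sahlqvist): ∀x ∀y ∀z ((xRy ∧ xR²z) → ∃w (yRw ∧ zRw)) — i.e. a generalized confluence (Geach) condition.
(F1): fails — 3R1, 3R²0 but no w with 1Rw and 0Rw.
(F2): holds.
(F3): fails — 0R1, 0R²0 but no w with 1Rw and 0Rw.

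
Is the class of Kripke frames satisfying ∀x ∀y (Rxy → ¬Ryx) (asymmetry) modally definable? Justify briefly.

Modal frame validity is preserved under surjective bounded morphisms.
The 4-cycle (worlds a,b,c,d with a→b→c→d→a) is asymmetric. Mapping every world to a single reflexive point • is a surjective bounded morphism, and the reflexive point is not asymmetric (R•• but asymmetry requires ¬R••).
So no modal formula (or set of formulas) defines exactly the asymmetric frames.

No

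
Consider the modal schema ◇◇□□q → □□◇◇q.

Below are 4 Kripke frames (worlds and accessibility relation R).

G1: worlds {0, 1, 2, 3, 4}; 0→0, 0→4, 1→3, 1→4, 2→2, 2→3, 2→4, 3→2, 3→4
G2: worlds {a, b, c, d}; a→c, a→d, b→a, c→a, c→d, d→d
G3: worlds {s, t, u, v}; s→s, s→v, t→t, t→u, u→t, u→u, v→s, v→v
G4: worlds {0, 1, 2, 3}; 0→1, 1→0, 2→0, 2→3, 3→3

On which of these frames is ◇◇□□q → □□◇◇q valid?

Frame correspondent (Sahlqvist): ∀x ∀y ∀z ((xR²y ∧ xR²z) → ∃w (yR²w ∧ zR²w)) — i.e. a generalized confluence (Geach) condition.
G1: fails — 0R²0, 0R²4 but no w with 0R²w and 4R²w.
G2: condition met.
G3: condition met.
G4: fails — 2R²1, 2R²3 but no w with 1R²w and 3R²w.

G2, G3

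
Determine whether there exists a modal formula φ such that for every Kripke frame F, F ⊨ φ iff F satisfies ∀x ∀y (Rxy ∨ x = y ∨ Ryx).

Modal frame validity is preserved under disjoint unions.
Take 2 disjoint single-world reflexive frames: each is trivially connected, but their disjoint union has 2 worlds with no edge between distinct components, so it is not connected.
So no modal formula (or set of formulas) defines exactly the connected frames.

No — not modally definable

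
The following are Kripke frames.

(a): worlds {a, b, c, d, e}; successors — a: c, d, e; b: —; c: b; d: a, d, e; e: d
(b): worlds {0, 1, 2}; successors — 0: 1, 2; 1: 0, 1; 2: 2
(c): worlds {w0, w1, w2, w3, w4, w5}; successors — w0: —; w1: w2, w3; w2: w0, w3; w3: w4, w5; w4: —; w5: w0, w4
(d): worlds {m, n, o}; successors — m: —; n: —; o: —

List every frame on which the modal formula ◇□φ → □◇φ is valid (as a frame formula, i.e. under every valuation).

(d)

The schema corresponds to convergence: ∀x ∀y ∀z (Rxy ∧ Rxz → ∃w (Ryw ∧ Rzw)).
(a): fails — Rae and Rac but e and c have no common successor.
(b): fails — R02 and R01 but 2 and 1 have no common successor.
(c): fails — Rw1w2 and Rw1w3 but w2 and w3 have no common successor.
(d): ✓.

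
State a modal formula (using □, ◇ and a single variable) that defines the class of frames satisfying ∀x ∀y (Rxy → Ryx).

A defining formula is ψ → □◇ψ (the B axiom).
Suppose ψ→□◇ψ is valid. Take Rxy and set V(ψ)={x}. Then ψ at x, so □◇ψ at x, so ◇ψ at y, so some z with Ryz has ψ; z=x, i.e. Ryx.

ψ → □◇ψ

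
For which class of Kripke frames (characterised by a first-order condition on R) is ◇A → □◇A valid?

the Euclidean property: ∀x ∀y ∀z (Rxy ∧ Rxz → Ryz)

Suppose ◇A→□◇A is valid. Take Rxy, Rxz and set V(A)={y}. Then ◇A at x, so □◇A at x, so ◇A at z, so some w with Rzw has A; w=y, i.e. Rzy. By symmetry of the argument, Ryz.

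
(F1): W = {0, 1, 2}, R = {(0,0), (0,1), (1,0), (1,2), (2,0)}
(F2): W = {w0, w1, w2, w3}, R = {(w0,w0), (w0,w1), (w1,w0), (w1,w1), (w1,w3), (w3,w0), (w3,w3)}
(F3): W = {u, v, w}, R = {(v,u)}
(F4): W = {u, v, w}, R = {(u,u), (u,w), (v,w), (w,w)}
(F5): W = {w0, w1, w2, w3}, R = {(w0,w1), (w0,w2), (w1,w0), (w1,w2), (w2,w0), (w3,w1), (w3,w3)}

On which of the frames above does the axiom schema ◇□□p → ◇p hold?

(F1), (F2), (F4), (F5)

Frame correspondent (Sahlqvist): ∀x ∀y (xRy → ∃w (yR²w ∧ xRw)) — i.e. a generalized confluence (Geach) condition.
(F1): satisfies the condition.
(F2): satisfies the condition.
(F3): fails — vRu but no t with uR²t and vRt.
(F4): satisfies the condition.
(F5): satisfies the condition.
Valid on: (F1), (F2), (F4), (F5).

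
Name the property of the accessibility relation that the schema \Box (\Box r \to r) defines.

Suppose □(□r→r) is valid. Take Rxy and set V(r)={w : Ryw}. Then at y, □r holds; since □(□r→r) at x, □r→r at y, so r at y, i.e. Ryy.
Conversely, any frame satisfying \forall x \forall y (Rxy \to Ryy) validates the schema.
So the correspondent is shift-reflexivity.

Shift-reflexivity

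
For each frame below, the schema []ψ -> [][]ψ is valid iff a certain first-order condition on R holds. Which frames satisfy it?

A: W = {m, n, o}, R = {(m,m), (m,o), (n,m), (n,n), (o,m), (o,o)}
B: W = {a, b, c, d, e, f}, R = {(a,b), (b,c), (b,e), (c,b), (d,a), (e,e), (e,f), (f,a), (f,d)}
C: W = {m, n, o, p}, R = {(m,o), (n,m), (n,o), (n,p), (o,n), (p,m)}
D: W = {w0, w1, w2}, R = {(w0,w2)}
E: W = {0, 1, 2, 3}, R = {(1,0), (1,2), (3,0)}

D, E

Frame correspondent (Sahlqvist): forall x forall y forall z (Rxy & Ryz -> Rxz) — i.e. transitivity.
A: fails — Rnm and Rmo but not Rno.
B: fails — Rbc and Rcb but not Rbb.
C: fails — Ron and Rno but not Roo.
D: ✓.
E: ✓.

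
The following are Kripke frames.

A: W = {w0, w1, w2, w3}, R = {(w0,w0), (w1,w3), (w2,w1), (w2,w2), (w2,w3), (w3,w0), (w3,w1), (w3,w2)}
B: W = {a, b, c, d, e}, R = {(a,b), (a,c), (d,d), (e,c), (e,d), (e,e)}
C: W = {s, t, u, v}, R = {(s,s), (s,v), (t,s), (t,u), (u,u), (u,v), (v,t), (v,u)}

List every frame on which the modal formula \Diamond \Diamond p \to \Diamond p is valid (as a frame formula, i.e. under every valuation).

The schema corresponds to transitivity: \forall x \forall y \forall z (Rxy \wedge Ryz \to Rxz).
A: fails — Rw3w1 and Rw1w3 but not Rw3w3.
B: ✓.
C: fails — Ruv and Rvt but not Rut.

B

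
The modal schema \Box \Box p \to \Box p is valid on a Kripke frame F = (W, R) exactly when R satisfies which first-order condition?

density: \forall x \forall y (Rxy \to \exists z (Rxz \wedge Rzy))

This schema is the C4 axiom.
Its frame correspondent is density — \forall x \forall y (Rxy \to \exists z (Rxz \wedge Rzy)).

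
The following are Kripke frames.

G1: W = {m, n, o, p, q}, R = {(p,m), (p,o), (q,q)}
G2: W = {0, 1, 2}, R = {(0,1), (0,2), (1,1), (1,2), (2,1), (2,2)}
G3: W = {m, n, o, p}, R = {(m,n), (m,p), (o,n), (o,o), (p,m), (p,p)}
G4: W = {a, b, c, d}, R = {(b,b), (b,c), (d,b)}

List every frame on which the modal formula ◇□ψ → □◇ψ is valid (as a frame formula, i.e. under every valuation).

Frame correspondent (Sahlqvist): ∀x ∀y ∀z (Rxy ∧ Rxz → ∃w (Ryw ∧ Rzw)) — i.e. convergence.
G1: fails — Rpm and Rpm but m and m have no common successor.
G2: ✓.
G3: fails — Rmn and Rmn but n and n have no common successor.
G4: fails — Rbc and Rbc but c and c have no common successor.

G2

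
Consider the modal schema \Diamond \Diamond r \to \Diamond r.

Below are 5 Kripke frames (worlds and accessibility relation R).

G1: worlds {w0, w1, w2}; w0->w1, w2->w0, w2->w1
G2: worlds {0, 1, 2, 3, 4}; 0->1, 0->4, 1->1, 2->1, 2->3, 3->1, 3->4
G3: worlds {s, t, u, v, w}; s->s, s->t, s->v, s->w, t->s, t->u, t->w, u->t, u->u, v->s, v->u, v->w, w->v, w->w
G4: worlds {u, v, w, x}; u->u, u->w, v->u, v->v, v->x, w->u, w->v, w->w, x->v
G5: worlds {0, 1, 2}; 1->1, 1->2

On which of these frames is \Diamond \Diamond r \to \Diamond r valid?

Frame correspondent (Sahlqvist): \forall x \forall y \forall z (Rxy \wedge Ryz \to Rxz) — i.e. transitivity.
G1: satisfies the condition.
G2: fails — R23 and R34 but not R24.
G3: fails — Rut and Rts but not Rus.
G4: fails — Ruw and Rwv but not Ruv.
G5: satisfies the condition.

G1, G5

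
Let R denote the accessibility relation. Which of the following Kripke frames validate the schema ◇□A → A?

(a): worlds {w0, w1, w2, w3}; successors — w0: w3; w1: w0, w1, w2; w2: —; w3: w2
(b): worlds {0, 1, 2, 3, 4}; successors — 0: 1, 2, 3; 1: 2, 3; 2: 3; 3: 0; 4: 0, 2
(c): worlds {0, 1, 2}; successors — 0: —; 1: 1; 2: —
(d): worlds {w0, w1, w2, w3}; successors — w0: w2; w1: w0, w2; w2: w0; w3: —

(c)

Frame correspondent (Sahlqvist): ∀x ∀y (Rxy → Ryx) — i.e. symmetry.
(a): fails — Rw1w2 but not Rw2w1.
(b): fails — R02 but not R20.
(c): condition met.
(d): fails — Rw1w2 but not Rw2w1.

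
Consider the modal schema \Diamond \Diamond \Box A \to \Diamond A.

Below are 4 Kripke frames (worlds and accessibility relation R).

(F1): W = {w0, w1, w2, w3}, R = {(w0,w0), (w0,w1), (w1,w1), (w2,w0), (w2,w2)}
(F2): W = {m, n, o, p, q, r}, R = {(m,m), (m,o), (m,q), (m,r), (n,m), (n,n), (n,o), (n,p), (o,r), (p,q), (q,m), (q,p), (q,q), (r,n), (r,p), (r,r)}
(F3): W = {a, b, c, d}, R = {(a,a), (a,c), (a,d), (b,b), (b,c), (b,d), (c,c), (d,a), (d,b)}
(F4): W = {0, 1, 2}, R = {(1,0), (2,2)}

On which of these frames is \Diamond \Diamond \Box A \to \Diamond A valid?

The schema corresponds to a generalized confluence (Geach) condition: \forall x \forall y (x R^2 y \to \exists w (yRw \wedge xRw)).
(F1): fails — w2R²w1 but no w with w1Rw and w2Rw.
(F2): fails — nR²o but no w with oRw and nRw.
(F3): fails — dR²c but no w with cRw and dRw.
(F4): condition met.
Valid on: (F4).

(F4)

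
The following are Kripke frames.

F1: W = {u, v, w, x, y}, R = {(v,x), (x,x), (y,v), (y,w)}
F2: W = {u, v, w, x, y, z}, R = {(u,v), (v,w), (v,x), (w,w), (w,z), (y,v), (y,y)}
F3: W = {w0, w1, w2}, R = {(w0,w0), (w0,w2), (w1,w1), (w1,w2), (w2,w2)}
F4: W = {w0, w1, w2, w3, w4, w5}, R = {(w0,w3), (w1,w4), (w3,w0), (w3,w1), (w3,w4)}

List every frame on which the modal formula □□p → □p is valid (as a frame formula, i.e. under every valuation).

Frame correspondent (Sahlqvist): ∀x ∀y (Rxy → ∃z (Rxz ∧ Rzy)) — i.e. density.
F1: fails — Ryv but no z with Ryz and Rzv.
F2: fails — Ruv but no t with Rut and Rtv.
F3: holds.
F4: fails — Rw3w1 but no z with Rw3z and Rzw1.

F3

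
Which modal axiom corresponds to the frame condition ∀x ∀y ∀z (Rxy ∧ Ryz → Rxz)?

A defining formula is □ψ → □□ψ (the 4 axiom).
Suppose □ψ→□□ψ is valid. Take Rxy, Ryz and set V(ψ)={w : Rxw}. Then □ψ at x, so □□ψ at x, so □ψ at y, so ψ at z, i.e. Rxz.

□ψ → □□ψ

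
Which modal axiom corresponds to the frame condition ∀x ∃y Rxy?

□s → ◇s

The condition is seriality. The D schema □s → ◇s defines it.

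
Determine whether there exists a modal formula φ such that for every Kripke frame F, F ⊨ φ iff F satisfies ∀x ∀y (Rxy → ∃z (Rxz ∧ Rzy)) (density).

Definable; □□r → □r defines it

Yes: it is density, defined by the C4 schema □□r → □r.
Suppose □□r→□r is valid. Take Rxy and set V(r)={w : xR²w}. Then □□r at x, so □r at x, so r at y, i.e. ∃z(Rxz∧Rzy).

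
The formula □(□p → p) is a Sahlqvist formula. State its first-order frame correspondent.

Suppose □(□p→p) is valid. Take Rxy and set V(p)={w : Ryw}. Then at y, □p holds; since □(□p→p) at x, □p→p at y, so p at y, i.e. Ryy.

Shift-reflexivity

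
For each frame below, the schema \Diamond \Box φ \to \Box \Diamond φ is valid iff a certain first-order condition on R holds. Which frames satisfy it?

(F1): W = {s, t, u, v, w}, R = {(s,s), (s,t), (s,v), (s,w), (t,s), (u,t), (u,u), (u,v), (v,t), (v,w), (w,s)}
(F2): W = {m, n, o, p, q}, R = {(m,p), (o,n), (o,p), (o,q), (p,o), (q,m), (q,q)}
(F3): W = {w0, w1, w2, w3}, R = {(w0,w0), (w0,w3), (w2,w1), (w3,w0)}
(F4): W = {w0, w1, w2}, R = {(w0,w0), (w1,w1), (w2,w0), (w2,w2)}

This is the axiom for convergence; its first-order frame correspondent is \forall x \forall y \forall z (Rxy \wedge Rxz \to \exists w (Ryw \wedge Rzw)).
(F1): fails — Rsv and Rsw but v and w have no common successor.
(F2): fails — Ron and Ron but n and n have no common successor.
(F3): fails — Rw2w1 and Rw2w1 but w1 and w1 have no common successor.
(F4): condition met.
Valid on: (F4).

(F4)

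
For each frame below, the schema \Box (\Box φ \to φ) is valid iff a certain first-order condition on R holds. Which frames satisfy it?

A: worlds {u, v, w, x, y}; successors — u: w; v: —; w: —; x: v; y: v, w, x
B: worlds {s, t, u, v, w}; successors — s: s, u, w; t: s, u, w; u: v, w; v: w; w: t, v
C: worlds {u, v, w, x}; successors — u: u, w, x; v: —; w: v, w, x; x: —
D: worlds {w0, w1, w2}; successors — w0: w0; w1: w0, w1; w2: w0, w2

D

This is the axiom for shift-reflexivity; its first-order frame correspondent is \forall x \forall y (Rxy \to Ryy).
A: fails — Ryx but not Rxx.
B: fails — Ruv but not Rvv.
C: fails — Rwx but not Rxx.
D: holds.
Valid on: D.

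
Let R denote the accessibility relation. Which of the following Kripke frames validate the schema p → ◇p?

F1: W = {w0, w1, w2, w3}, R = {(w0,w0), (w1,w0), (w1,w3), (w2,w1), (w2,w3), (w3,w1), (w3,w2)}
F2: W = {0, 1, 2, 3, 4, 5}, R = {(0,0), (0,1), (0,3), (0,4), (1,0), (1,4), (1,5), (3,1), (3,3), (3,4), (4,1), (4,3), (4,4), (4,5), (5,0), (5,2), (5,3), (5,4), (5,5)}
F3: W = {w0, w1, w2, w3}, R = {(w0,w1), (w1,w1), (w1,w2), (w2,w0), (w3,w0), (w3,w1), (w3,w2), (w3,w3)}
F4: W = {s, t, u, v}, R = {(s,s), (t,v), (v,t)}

none

Frame correspondent (Sahlqvist): ∀x Rxx — i.e. reflexivity.
F1: fails — world w1 does not see itself.
F2: fails — world 1 does not see itself.
F3: fails — world w0 does not see itself.
F4: fails — world t does not see itself.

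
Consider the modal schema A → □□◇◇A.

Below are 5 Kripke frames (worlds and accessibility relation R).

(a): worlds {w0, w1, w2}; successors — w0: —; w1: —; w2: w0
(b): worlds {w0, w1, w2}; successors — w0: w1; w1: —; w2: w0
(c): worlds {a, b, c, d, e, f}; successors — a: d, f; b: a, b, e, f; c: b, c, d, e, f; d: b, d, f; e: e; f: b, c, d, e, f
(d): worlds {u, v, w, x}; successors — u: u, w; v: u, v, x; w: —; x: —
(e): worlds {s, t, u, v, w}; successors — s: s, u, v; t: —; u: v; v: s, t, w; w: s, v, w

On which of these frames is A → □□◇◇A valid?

The schema corresponds to a generalized confluence (Geach) condition: ∀x ∀z (xR²z → ∃w (x = w ∧ zR²w)).
(a): ✓.
(b): fails — w2R²w1 but no w with w2=w and w1R²w.
(c): fails — aR²e but no w with a=w and eR²w.
(d): fails — uR²w but no t with u=t and wR²t.
(e): fails — sR²t but no w* with s=w* and tR²w*.

(a)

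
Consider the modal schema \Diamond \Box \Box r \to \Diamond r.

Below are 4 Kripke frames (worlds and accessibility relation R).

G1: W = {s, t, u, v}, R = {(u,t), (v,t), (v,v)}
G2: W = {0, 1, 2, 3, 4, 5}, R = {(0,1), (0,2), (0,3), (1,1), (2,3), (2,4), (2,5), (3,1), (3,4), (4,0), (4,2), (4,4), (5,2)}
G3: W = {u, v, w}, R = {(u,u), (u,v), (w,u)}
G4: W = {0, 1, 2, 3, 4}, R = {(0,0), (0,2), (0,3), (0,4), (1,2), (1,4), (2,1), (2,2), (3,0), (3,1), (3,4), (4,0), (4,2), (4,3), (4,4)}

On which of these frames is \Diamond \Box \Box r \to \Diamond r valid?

The schema corresponds to a generalized confluence (Geach) condition: \forall x \forall y (xRy \to \exists w (y R^2 w \wedge xRw)).
G1: fails — uRt but no w with tR²w and uRw.
G2: holds.
G3: fails — uRv but no t with vR²t and uRt.
G4: holds.

G2, G4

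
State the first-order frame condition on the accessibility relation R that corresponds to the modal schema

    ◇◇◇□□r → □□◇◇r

This is a Sahlqvist (Geach-type) schema ◇^3□^2r → □^2◇^2r.
Minimal-valuation argument: fix x; take any y with xR^3y and any z with xR^2z. Set V(r) to the set of worlds R-reachable from y in exactly 2 steps. Then □^2r holds at y, so the antecedent holds at x; validity forces ◇^2r at z, giving a w with zR^2w and yR^2w.
First-order correspondent: ∀x ∀y ∀z ((xR³y ∧ xR²z) → ∃w (yR²w ∧ zR²w)).

∀x ∀y ∀z ((xR³y ∧ xR²z) → ∃w (yR²w ∧ zR²w))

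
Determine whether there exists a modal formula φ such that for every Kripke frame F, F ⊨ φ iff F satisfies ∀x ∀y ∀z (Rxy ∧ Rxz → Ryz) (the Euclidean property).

Definable; ◇q → □◇q defines it

The condition is the Euclidean property. A defining modal formula is ◇q → □◇q.
Suppose ◇q→□◇q is valid. Take Rxy, Rxz and set V(q)={y}. Then ◇q at x, so □◇q at x, so ◇q at z, so some w with Rzw has q; w=y, i.e. Rzy. By symmetry of the argument, Ryz.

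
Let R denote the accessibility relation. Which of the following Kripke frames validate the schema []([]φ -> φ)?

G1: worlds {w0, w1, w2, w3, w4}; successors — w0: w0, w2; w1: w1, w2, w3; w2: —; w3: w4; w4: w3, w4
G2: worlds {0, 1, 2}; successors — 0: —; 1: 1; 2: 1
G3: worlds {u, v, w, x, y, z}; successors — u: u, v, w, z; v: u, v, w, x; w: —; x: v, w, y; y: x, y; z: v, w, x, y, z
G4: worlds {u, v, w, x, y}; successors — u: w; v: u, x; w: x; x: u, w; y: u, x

Frame correspondent (Sahlqvist): forall x forall y (Rxy -> Ryy) — i.e. shift-reflexivity.
G1: fails — Rw1w2 but not Rw2w2.
G2: condition met.
G3: fails — Rxw but not Rww.
G4: fails — Rxw but not Rww.

G2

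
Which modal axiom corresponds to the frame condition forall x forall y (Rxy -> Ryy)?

□(□p → p)

The condition is shift-reflexivity. The T□ schema □(□p → p) defines it.
Suppose □(□p→p) is valid. Take Rxy and set V(p)={w : Ryw}. Then at y, □p holds; since □(□p→p) at x, □p→p at y, so p at y, i.e. Ryy.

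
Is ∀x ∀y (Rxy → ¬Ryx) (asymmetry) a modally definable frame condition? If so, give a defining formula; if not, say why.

If a class were modally definable it would be closed under surjective bounded morphisms (Goldblatt–Thomason).
The 5-cycle (worlds 0,1,2,3,4 with 0→1→2→3→4→0) is asymmetric. Mapping every world to a single reflexive point • is a surjective bounded morphism, and the reflexive point is not asymmetric (R•• but asymmetry requires ¬R••).
So no modal formula (or set of formulas) defines exactly the asymmetric frames.

No — not modally definable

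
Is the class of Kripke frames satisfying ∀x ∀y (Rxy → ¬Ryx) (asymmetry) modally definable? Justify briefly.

If a class were modally definable it would be closed under surjective bounded morphisms (Goldblatt–Thomason).
The 3-cycle (worlds a,b,c with a→b→c→a) is asymmetric. Mapping every world to a single reflexive point • is a surjective bounded morphism, and the reflexive point is not asymmetric (R•• but asymmetry requires ¬R••).
So the class is not modally definable.

No — not modally definable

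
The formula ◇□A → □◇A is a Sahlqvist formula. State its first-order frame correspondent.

convergence

Suppose ◇□A→□◇A is valid. Take Rxy, Rxz and set V(A)={w : Ryw}. Then □A at y so ◇□A at x, so □◇A at x, so ◇A at z, giving w with Rzw and Ryw.
The converse is a direct semantic check.
Frame condition: ∀x ∀y ∀z (Rxy ∧ Rxz → ∃w (Ryw ∧ Rzw)).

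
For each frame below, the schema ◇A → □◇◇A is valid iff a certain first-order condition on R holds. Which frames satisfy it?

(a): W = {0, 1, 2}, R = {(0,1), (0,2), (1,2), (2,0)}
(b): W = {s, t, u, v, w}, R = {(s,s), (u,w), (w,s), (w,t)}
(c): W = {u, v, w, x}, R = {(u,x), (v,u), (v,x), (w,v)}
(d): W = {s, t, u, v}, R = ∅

(d)

The schema corresponds to a generalized confluence (Geach) condition: ∀x ∀y ∀z ((xRy ∧ xRz) → ∃w (y = w ∧ zR²w)).
(a): fails — 0R1, 0R1 but no w with 1=w and 1R²w.
(b): fails — uRw, uRw but no w* with w=w* and wR²w*.
(c): fails — uRx, uRx but no t with x=t and xR²t.
(d): satisfies the condition.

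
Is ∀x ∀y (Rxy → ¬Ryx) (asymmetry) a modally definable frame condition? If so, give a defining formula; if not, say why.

No

Modal frame validity is preserved under surjective bounded morphisms.
The 5-cycle (worlds w0,w1,w2,w3,w4 with w0→w1→w2→w3→w4→w0) is asymmetric. Mapping every world to a single reflexive point • is a surjective bounded morphism, and the reflexive point is not asymmetric (R•• but asymmetry requires ¬R••).
Hence asymmetry is not modally definable.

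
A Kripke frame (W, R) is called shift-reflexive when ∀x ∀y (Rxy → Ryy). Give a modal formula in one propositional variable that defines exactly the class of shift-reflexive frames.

□(□r → r)

A defining formula is □(□r → r) (the T□ axiom).
Suppose □(□r→r) is valid. Take Rxy and set V(r)={w : Ryw}. Then at y, □r holds; since □(□r→r) at x, □r→r at y, so r at y, i.e. Ryy.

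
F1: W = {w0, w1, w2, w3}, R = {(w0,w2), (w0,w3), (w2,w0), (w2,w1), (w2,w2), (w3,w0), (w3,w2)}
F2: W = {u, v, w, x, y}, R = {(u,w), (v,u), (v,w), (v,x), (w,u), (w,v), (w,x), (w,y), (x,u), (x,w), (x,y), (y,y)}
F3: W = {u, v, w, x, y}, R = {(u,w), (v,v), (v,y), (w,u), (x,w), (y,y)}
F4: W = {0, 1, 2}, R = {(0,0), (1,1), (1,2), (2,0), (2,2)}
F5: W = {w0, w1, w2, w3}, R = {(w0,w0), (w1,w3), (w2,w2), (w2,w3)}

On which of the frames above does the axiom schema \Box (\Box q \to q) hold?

This is the axiom for shift-reflexivity; its first-order frame correspondent is \forall x \forall y (Rxy \to Ryy).
F1: fails — Rw3w0 but not Rw0w0.
F2: fails — Rxw but not Rww.
F3: fails — Rxw but not Rww.
F4: satisfies the condition.
F5: fails — Rw1w3 but not Rw3w3.
Valid on: F4.

F4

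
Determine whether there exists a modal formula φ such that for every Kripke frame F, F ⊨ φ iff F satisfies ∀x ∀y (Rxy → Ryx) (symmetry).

Yes, by p → □◇p

Yes: it is symmetry, defined by the B schema p → □◇p.
Suppose p→□◇p is valid. Take Rxy and set V(p)={x}. Then p at x, so □◇p at x, so ◇p at y, so some z with Ryz has p; z=x, i.e. Ryx.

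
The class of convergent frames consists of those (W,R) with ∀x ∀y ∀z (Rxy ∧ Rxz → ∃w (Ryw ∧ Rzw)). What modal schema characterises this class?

◇□ψ → □◇ψ

A defining formula is ◇□ψ → □◇ψ (the .2 axiom).
Suppose ◇□ψ→□◇ψ is valid. Take Rxy, Rxz and set V(ψ)={w : Ryw}. Then □ψ at y so ◇□ψ at x, so □◇ψ at x, so ◇ψ at z, giving w with Rzw and Ryw.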